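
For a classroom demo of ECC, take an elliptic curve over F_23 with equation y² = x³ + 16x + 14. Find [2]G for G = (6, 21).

tangent at (6, 21): λ = (3·6² + 16)/(2·21) ≡ 9/19. 19⁻¹ ≡ 17 (mod 23) since 19·17 = 323 ≡ 1, so λ ≡ 9·17 ≡ 15.
  x = λ² - 6 - 6 = 225 - 12 ≡ 6; y = λ·(6 - 6) - 21 ≡ 2. → (6, 2)

(6, 2)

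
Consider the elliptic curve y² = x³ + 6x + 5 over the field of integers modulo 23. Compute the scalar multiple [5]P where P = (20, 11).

Double-and-add on 5 = (101)₂. Start with P = (20, 11) for the leading 1-bit.
double: tangent at (20, 11): λ = (3·20² + 6)/(2·11) ≡ 10/22. 22⁻¹ ≡ 22 (mod 23) since 22·22 = 484 ≡ 1, so λ ≡ 10·22 ≡ 13.
  x = λ² - 20 - 20 = 169 - 40 ≡ 14; y = λ·(20 - 14) - 11 ≡ 21. → (14, 21)
double: tangent at (14, 21): λ = (3·14² + 6)/(2·21) ≡ 19/19. 19⁻¹ ≡ 17 (mod 23) since 19·17 = 323 ≡ 1, so λ ≡ 19·17 ≡ 1.
  x = λ² - 14 - 14 = 1 - 28 ≡ 19; y = λ·(14 - 19) - 21 ≡ 20. → (19, 20)
add P: (19, 20) + (20, 11). λ = (11 - 20)/(20 - 19) ≡ 14/1 mod 23. 1⁻¹ ≡ 1 (mod 23) since 1·1 = 1 ≡ 1, so λ ≡ 14.
  x = λ² - 19 - 20 = 196 - 39 ≡ 19; y = λ·(19 - 19) - 20 ≡ 3. → (19, 3)

(19, 3)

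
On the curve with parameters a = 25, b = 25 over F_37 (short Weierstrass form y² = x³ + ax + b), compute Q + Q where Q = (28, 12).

(6, 24)

tangent at (28, 12): λ = (3·28² + 25)/(2·12) ≡ 9/24. 24⁻¹ ≡ 17 (mod 37) since 24·17 = 408 ≡ 1, so λ ≡ 9·17 ≡ 5.
  x = λ² - 28 - 28 = 25 - 56 ≡ 6; y = λ·(28 - 6) - 12 ≡ 24. → (6, 24)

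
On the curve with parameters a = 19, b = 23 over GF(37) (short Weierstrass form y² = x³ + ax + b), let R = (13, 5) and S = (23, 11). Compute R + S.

(28, 23)

(13, 5) + (23, 11). λ = (11 - 5)/(23 - 13) ≡ 6/10 mod 37. 10⁻¹ ≡ 26 (mod 37), so λ ≡ 8.
  x = λ² - 13 - 23 = 64 - 36 ≡ 28; y = λ·(13 - 28) - 5 ≡ 23. → (28, 23)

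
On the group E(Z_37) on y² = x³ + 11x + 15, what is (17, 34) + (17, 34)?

(14, 8)

tangent at (17, 34): λ = (3·17² + 11)/(2·34) ≡ 27/31. 31⁻¹ ≡ 6 (mod 37), so λ ≡ 27·6 ≡ 14.
  x = λ² - 17 - 17 = 196 - 34 ≡ 14; y = λ·(17 - 14) - 34 ≡ 8. → (14, 8)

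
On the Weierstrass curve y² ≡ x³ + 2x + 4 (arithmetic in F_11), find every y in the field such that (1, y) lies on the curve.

none

x³ + 2x + 4 = 7 ≡ 7 (mod 11).
7 is a non-residue mod 11; no y exists.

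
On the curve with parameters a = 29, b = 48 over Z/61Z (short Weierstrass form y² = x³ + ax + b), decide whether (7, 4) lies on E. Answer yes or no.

y² = 4² ≡ 16; x³ + 29x + 48 = 594 ≡ 45 (mod 61). 16 ≠ 45.

no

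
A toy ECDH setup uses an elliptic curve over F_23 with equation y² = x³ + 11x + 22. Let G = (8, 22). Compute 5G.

Repeated addition: build up to 5G.
2G: tangent at (8, 22): λ = (3·8² + 11)/(2·22) ≡ 19/21. 21⁻¹ ≡ 11 (mod 23), so λ ≡ 19·11 ≡ 2.
  x = λ² - 8 - 8 = 4 - 16 ≡ 11; y = λ·(8 - 11) - 22 ≡ 18. → (11, 18)
3G: (11, 18) + (8, 22). λ = (22 - 18)/(8 - 11) ≡ 4/20 mod 23. 20⁻¹ ≡ 15 (mod 23), so λ ≡ 14.
  x = λ² - 11 - 8 = 196 - 19 ≡ 16; y = λ·(11 - 16) - 18 ≡ 4. → (16, 4)
4G: (16, 4) + (8, 22). λ = (22 - 4)/(8 - 16) ≡ 18/15 mod 23. 15⁻¹ ≡ 20 (mod 23) since 15·20 = 300 ≡ 1, so λ ≡ 15.
  x = λ² - 16 - 8 = 225 - 24 ≡ 17; y = λ·(16 - 17) - 4 ≡ 4. → (17, 4)
5G: (17, 4) + (8, 22). λ = (22 - 4)/(8 - 17) ≡ 18/14 mod 23. 14⁻¹ ≡ 5 (mod 23) since 14·5 = 70 ≡ 1, so λ ≡ 21.
  x = λ² - 17 - 8 = 441 - 25 ≡ 2; y = λ·(17 - 2) - 4 ≡ 12. → (2, 12)

(2, 12)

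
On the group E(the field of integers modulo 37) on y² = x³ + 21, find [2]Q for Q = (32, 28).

tangent at (32, 28): λ = (3·32² + 0)/(2·28) ≡ 1/19. 19⁻¹ ≡ 2 (mod 37), so λ ≡ 1·2 ≡ 2.
  x = λ² - 32 - 32 = 4 - 64 ≡ 14; y = λ·(32 - 14) - 28 ≡ 8. → (14, 8)

(14, 8)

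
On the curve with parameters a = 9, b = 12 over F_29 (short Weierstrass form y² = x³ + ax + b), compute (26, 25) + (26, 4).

O

The two points share x = 26 and their y-coordinates satisfy 25 + 4 ≡ 0 (mod 29), so they are inverses. Their sum is 𝒪.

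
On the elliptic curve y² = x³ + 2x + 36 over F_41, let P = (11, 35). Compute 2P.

(10, 20)

tangent at (11, 35): λ = (3·11² + 2)/(2·35) ≡ 37/29. 29⁻¹ ≡ 17 (mod 41), so λ ≡ 37·17 ≡ 14.
  x = λ² - 11 - 11 = 196 - 22 ≡ 10; y = λ·(11 - 10) - 35 ≡ 20. → (10, 20)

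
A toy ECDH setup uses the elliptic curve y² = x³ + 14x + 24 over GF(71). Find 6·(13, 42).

(11, 35)

Write G = (13, 42).
Double-and-add on 6 = (110)₂. Start with G = (13, 42) for the leading 1-bit.
double: tangent at (13, 42): λ = (3·13² + 14)/(2·42) ≡ 24/13. 13⁻¹ ≡ 11 (mod 71) since 13·11 = 143 ≡ 1, so λ ≡ 24·11 ≡ 51.
  x = λ² - 13 - 13 = 2601 - 26 ≡ 19; y = λ·(13 - 19) - 42 ≡ 7. → (19, 7)
add G: (19, 7) + (13, 42). λ = (42 - 7)/(13 - 19) ≡ 35/65 mod 71. 65⁻¹ ≡ 59 (mod 71), so λ ≡ 6.
  x = λ² - 19 - 13 = 36 - 32 ≡ 4; y = λ·(19 - 4) - 7 ≡ 12. → (4, 12)
double: tangent at (4, 12): λ = (3·4² + 14)/(2·12) ≡ 62/24. 24⁻¹ ≡ 3 (mod 71), so λ ≡ 62·3 ≡ 44.
  x = λ² - 4 - 4 = 1936 - 8 ≡ 11; y = λ·(4 - 11) - 12 ≡ 35. → (11, 35)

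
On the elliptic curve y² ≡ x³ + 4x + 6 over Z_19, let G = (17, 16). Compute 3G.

(10, 18)

Repeated addition: build up to 3G.
2G: tangent at (17, 16): λ = (3·17² + 4)/(2·16) ≡ 16/13. 13⁻¹ ≡ 3 (mod 19), so λ ≡ 16·3 ≡ 10.
  x = λ² - 17 - 17 = 100 - 34 ≡ 9; y = λ·(17 - 9) - 16 ≡ 7. → (9, 7)
3G: (9, 7) + (17, 16). λ = (16 - 7)/(17 - 9) ≡ 9/8 mod 19. 8⁻¹ ≡ 12 (mod 19), so λ ≡ 13.
  x = λ² - 9 - 17 = 169 - 26 ≡ 10; y = λ·(9 - 10) - 7 ≡ 18. → (10, 18)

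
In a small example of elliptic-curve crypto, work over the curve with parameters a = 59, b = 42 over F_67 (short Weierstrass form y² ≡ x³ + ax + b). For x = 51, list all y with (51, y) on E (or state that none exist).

none

x³ + 59x + 42 = 135702 ≡ 27 (mod 67).
27 is a non-residue mod 67; no y exists.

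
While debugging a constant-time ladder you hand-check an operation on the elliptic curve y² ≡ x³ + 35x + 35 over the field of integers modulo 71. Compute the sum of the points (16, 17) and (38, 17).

(17, 54)

(16, 17) + (38, 17). λ = (17 - 17)/(38 - 16) ≡ 0/22 mod 71. 22⁻¹ ≡ 42 (mod 71), so λ ≡ 0.
  x = λ² - 16 - 38 = 0 - 54 ≡ 17; y = λ·(16 - 17) - 17 ≡ 54. → (17, 54)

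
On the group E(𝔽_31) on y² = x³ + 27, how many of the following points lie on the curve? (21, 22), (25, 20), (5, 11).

3

(21, 22): 22² ≡ 19, rhs ≡ 19 → on.
(25, 20): 20² ≡ 28, rhs ≡ 28 → on.
(5, 11): 11² ≡ 28, rhs ≡ 28 → on.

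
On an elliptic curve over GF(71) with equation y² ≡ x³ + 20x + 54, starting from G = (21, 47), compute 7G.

(57, 15)

Double-and-add on 7 = (111)₂. Start with G = (21, 47) for the leading 1-bit.
double: tangent at (21, 47): λ = (3·21² + 20)/(2·47) ≡ 65/23. 23⁻¹ ≡ 34 (mod 71), so λ ≡ 65·34 ≡ 9.
  x = λ² - 21 - 21 = 81 - 42 ≡ 39; y = λ·(21 - 39) - 47 ≡ 4. → (39, 4)
add G: (39, 4) + (21, 47). λ = (47 - 4)/(21 - 39) ≡ 43/53 mod 71. 53⁻¹ ≡ 67 (mod 71), so λ ≡ 41.
  x = λ² - 39 - 21 = 1681 - 60 ≡ 59; y = λ·(39 - 59) - 4 ≡ 28. → (59, 28)
double: tangent at (59, 28): λ = (3·59² + 20)/(2·28) ≡ 26/56. 56⁻¹ ≡ 52 (mod 71), so λ ≡ 26·52 ≡ 3.
  x = λ² - 59 - 59 = 9 - 118 ≡ 33; y = λ·(59 - 33) - 28 ≡ 50. → (33, 50)
add G: (33, 50) + (21, 47). λ = (47 - 50)/(21 - 33) ≡ 68/59 mod 71. 59⁻¹ ≡ 65 (mod 71), so λ ≡ 18.
  x = λ² - 33 - 21 = 324 - 54 ≡ 57; y = λ·(33 - 57) - 50 ≡ 15. → (57, 15)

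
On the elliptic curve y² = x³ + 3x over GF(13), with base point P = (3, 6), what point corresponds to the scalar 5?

Double-and-add on 5 = (101)₂. Start with P = (3, 6) for the leading 1-bit.
double: tangent at (3, 6): λ = (3·3² + 3)/(2·6) ≡ 4/12. 12⁻¹ ≡ 12 (mod 13), so λ ≡ 4·12 ≡ 9.
  x = λ² - 3 - 3 = 81 - 6 ≡ 10; y = λ·(3 - 10) - 6 ≡ 9. → (10, 9)
double: tangent at (10, 9): λ = (3·10² + 3)/(2·9) ≡ 4/5. 5⁻¹ ≡ 8 (mod 13), so λ ≡ 4·8 ≡ 6.
  x = λ² - 10 - 10 = 36 - 20 ≡ 3; y = λ·(10 - 3) - 9 ≡ 7. → (3, 7)
add P: (3, 7) + (3, 6): same x and y₁ ≡ -y₂, so the sum is O.

O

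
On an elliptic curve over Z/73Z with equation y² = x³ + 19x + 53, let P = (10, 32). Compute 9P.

Double-and-add on 9 = (1001)₂. Start with P = (10, 32) for the leading 1-bit.
double: tangent at (10, 32): λ = (3·10² + 19)/(2·32) ≡ 27/64. 64⁻¹ ≡ 8 (mod 73), so λ ≡ 27·8 ≡ 70.
  x = λ² - 10 - 10 = 4900 - 20 ≡ 62; y = λ·(10 - 62) - 32 ≡ 51. → (62, 51)
double: tangent at (62, 51): λ = (3·62² + 19)/(2·51) ≡ 17/29. 29⁻¹ ≡ 68 (mod 73), so λ ≡ 17·68 ≡ 61.
  x = λ² - 62 - 62 = 3721 - 124 ≡ 20; y = λ·(62 - 20) - 51 ≡ 29. → (20, 29)
double: tangent at (20, 29): λ = (3·20² + 19)/(2·29) ≡ 51/58. 58⁻¹ ≡ 34 (mod 73), so λ ≡ 51·34 ≡ 55.
  x = λ² - 20 - 20 = 3025 - 40 ≡ 65; y = λ·(20 - 65) - 29 ≡ 51. → (65, 51)
add P: (65, 51) + (10, 32). λ = (32 - 51)/(10 - 65) ≡ 54/18 mod 73. 18⁻¹ ≡ 69 (mod 73), so λ ≡ 3.
  x = λ² - 65 - 10 = 9 - 75 ≡ 7; y = λ·(65 - 7) - 51 ≡ 50. → (7, 50)

(7, 50)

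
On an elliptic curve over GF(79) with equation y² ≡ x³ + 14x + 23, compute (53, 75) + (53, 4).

The two points share x = 53 and their y-coordinates satisfy 75 + 4 ≡ 0 (mod 79), so they are inverses. Their sum is O.

O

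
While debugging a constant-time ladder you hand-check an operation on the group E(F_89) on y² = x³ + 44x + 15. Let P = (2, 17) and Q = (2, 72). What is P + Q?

O

The two points share x = 2 and their y-coordinates satisfy 17 + 72 ≡ 0 (mod 89), so they are inverses. Their sum is the point at infinity.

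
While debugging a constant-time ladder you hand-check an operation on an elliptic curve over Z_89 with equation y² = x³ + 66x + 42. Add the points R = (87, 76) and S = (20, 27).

(87, 76) + (20, 27). λ = (27 - 76)/(20 - 87) ≡ 40/22 mod 89. 22⁻¹ ≡ 85 (mod 89) since 22·85 = 1870 ≡ 1, so λ ≡ 18.
  x = λ² - 87 - 20 = 324 - 107 ≡ 39; y = λ·(87 - 39) - 76 ≡ 76. → (39, 76)

(39, 76)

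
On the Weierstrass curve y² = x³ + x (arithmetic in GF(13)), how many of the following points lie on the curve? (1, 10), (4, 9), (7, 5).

(1, 10): 10² ≡ 9, rhs ≡ 2 → off.
(4, 9): 9² ≡ 3, rhs ≡ 3 → on.
(7, 5): 5² ≡ 12, rhs ≡ 12 → on.

2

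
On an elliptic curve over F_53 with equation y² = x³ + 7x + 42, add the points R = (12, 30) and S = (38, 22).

(12, 30) + (38, 22). λ = (22 - 30)/(38 - 12) ≡ 45/26 mod 53. 26⁻¹ ≡ 51 (mod 53) since 26·51 = 1326 ≡ 1, so λ ≡ 16.
  x = λ² - 12 - 38 = 256 - 50 ≡ 47; y = λ·(12 - 47) - 30 ≡ 46. → (47, 46)

(47, 46)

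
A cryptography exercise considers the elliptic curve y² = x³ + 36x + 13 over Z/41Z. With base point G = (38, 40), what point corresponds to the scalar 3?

Repeated addition: build up to 3G.
2G: tangent at (38, 40): λ = (3·38² + 36)/(2·40) ≡ 22/39. 39⁻¹ ≡ 20 (mod 41), so λ ≡ 22·20 ≡ 30.
  x = λ² - 38 - 38 = 900 - 76 ≡ 4; y = λ·(38 - 4) - 40 ≡ 37. → (4, 37)
3G: (4, 37) + (38, 40). λ = (40 - 37)/(38 - 4) ≡ 3/34 mod 41. 34⁻¹ ≡ 35 (mod 41) since 34·35 = 1190 ≡ 1, so λ ≡ 23.
  x = λ² - 4 - 38 = 529 - 42 ≡ 36; y = λ·(4 - 36) - 37 ≡ 6. → (36, 6)

(36, 6)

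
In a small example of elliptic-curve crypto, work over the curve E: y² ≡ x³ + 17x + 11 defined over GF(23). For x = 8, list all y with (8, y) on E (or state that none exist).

none

x³ + 17x + 11 = 659 ≡ 15 (mod 23).
15 is a non-residue mod 23; no y exists.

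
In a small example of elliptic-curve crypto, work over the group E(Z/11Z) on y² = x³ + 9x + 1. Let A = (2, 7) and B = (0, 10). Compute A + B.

(3, 0)

(2, 7) + (0, 10). λ = (10 - 7)/(0 - 2) ≡ 3/9 mod 11. 9⁻¹ ≡ 5 (mod 11), so λ ≡ 4.
  x = λ² - 2 - 0 = 16 - 2 ≡ 3; y = λ·(2 - 3) - 7 ≡ 0. → (3, 0)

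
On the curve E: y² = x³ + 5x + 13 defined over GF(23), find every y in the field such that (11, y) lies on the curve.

none

x³ + 5x + 13 = 1399 ≡ 19 (mod 23).
19 is a non-residue mod 23; no y exists.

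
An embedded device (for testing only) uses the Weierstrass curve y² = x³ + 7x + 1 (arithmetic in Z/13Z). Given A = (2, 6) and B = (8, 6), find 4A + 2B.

O

First 4A:
Repeated addition: build up to 4A.
2A: tangent at (2, 6): λ = (3·2² + 7)/(2·6) ≡ 6/12. 12⁻¹ ≡ 12 (mod 13), so λ ≡ 6·12 ≡ 7.
  x = λ² - 2 - 2 = 49 - 4 ≡ 6; y = λ·(2 - 6) - 6 ≡ 5. → (6, 5)
3A: (6, 5) + (2, 6). λ = (6 - 5)/(2 - 6) ≡ 1/9 mod 13. 9⁻¹ ≡ 3 (mod 13) since 9·3 = 27 ≡ 1, so λ ≡ 3.
  x = λ² - 6 - 2 = 9 - 8 ≡ 1; y = λ·(6 - 1) - 5 ≡ 10. → (1, 10)
4A: (1, 10) + (2, 6). λ = (6 - 10)/(2 - 1) ≡ 9/1 mod 13. 1⁻¹ ≡ 1 (mod 13), so λ ≡ 9.
  x = λ² - 1 - 2 = 81 - 3 ≡ 0; y = λ·(1 - 0) - 10 ≡ 12. → (0, 12)
4A = (0, 12).
Next 2B:
Repeated addition: build up to 2B.
2B: tangent at (8, 6): λ = (3·8² + 7)/(2·6) ≡ 4/12. 12⁻¹ ≡ 12 (mod 13), so λ ≡ 4·12 ≡ 9.
  x = λ² - 8 - 8 = 81 - 16 ≡ 0; y = λ·(8 - 0) - 6 ≡ 1. → (0, 1)
2B = (0, 1).
Finally 4A + 2B:
(0, 12) + (0, 1): same x and y₁ ≡ -y₂, so the sum is ∞.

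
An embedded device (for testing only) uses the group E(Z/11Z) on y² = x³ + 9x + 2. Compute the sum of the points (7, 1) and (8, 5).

(1, 1)

(7, 1) + (8, 5). λ = (5 - 1)/(8 - 7) ≡ 4/1 mod 11. 1⁻¹ ≡ 1 (mod 11), so λ ≡ 4.
  x = λ² - 7 - 8 = 16 - 15 ≡ 1; y = λ·(7 - 1) - 1 ≡ 1. → (1, 1)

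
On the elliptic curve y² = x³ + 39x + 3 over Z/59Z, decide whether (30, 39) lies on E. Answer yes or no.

no

y² = 39² ≡ 46; x³ + 39x + 3 = 28173 ≡ 30 (mod 59). 46 ≠ 30.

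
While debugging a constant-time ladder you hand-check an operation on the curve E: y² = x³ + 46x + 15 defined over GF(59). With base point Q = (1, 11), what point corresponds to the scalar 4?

Repeated addition: build up to 4Q.
2Q: tangent at (1, 11): λ = (3·1² + 46)/(2·11) ≡ 49/22. 22⁻¹ ≡ 51 (mod 59), so λ ≡ 49·51 ≡ 21.
  x = λ² - 1 - 1 = 441 - 2 ≡ 26; y = λ·(1 - 26) - 11 ≡ 54. → (26, 54)
3Q: (26, 54) + (1, 11). λ = (11 - 54)/(1 - 26) ≡ 16/34 mod 59. 34⁻¹ ≡ 33 (mod 59) since 34·33 = 1122 ≡ 1, so λ ≡ 56.
  x = λ² - 26 - 1 = 3136 - 27 ≡ 41; y = λ·(26 - 41) - 54 ≡ 50. → (41, 50)
4Q: (41, 50) + (1, 11). λ = (11 - 50)/(1 - 41) ≡ 20/19 mod 59. 19⁻¹ ≡ 28 (mod 59) since 19·28 = 532 ≡ 1, so λ ≡ 29.
  x = λ² - 41 - 1 = 841 - 42 ≡ 32; y = λ·(41 - 32) - 50 ≡ 34. → (32, 34)

(32, 34)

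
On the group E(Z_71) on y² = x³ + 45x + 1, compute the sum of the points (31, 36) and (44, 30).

(21, 14)

(31, 36) + (44, 30). λ = (30 - 36)/(44 - 31) ≡ 65/13 mod 71. 13⁻¹ ≡ 11 (mod 71), so λ ≡ 5.
  x = λ² - 31 - 44 = 25 - 75 ≡ 21; y = λ·(31 - 21) - 36 ≡ 14. → (21, 14)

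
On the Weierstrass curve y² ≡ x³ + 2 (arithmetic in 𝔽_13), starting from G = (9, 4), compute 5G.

(6, 6)

Double-and-add on 5 = (101)₂. Start with G = (9, 4) for the leading 1-bit.
double: tangent at (9, 4): λ = (3·9² + 0)/(2·4) ≡ 9/8. 8⁻¹ ≡ 5 (mod 13), so λ ≡ 9·5 ≡ 6.
  x = λ² - 9 - 9 = 36 - 18 ≡ 5; y = λ·(9 - 5) - 4 ≡ 7. → (5, 7)
double: tangent at (5, 7): λ = (3·5² + 0)/(2·7) ≡ 10/1. 1⁻¹ ≡ 1 (mod 13) since 1·1 = 1 ≡ 1, so λ ≡ 10·1 ≡ 10.
  x = λ² - 5 - 5 = 100 - 10 ≡ 12; y = λ·(5 - 12) - 7 ≡ 1. → (12, 1)
add G: (12, 1) + (9, 4). λ = (4 - 1)/(9 - 12) ≡ 3/10 mod 13. 10⁻¹ ≡ 4 (mod 13), so λ ≡ 12.
  x = λ² - 12 - 9 = 144 - 21 ≡ 6; y = λ·(12 - 6) - 1 ≡ 6. → (6, 6)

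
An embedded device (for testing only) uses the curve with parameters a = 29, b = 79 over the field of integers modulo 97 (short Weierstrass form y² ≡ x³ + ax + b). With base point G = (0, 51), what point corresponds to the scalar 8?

Double-and-add on 8 = (1000)₂. Start with G = (0, 51) for the leading 1-bit.
double: tangent at (0, 51): λ = (3·0² + 29)/(2·51) ≡ 29/5. 5⁻¹ ≡ 39 (mod 97) since 5·39 = 195 ≡ 1, so λ ≡ 29·39 ≡ 64.
  x = λ² - 0 - 0 = 4096 - 0 ≡ 22; y = λ·(0 - 22) - 51 ≡ 93. → (22, 93)
double: tangent at (22, 93): λ = (3·22² + 29)/(2·93) ≡ 26/89. 89⁻¹ ≡ 12 (mod 97) since 89·12 = 1068 ≡ 1, so λ ≡ 26·12 ≡ 21.
  x = λ² - 22 - 22 = 441 - 44 ≡ 9; y = λ·(22 - 9) - 93 ≡ 83. → (9, 83)
double: tangent at (9, 83): λ = (3·9² + 29)/(2·83) ≡ 78/69. 69⁻¹ ≡ 45 (mod 97), so λ ≡ 78·45 ≡ 18.
  x = λ² - 9 - 9 = 324 - 18 ≡ 15; y = λ·(9 - 15) - 83 ≡ 3. → (15, 3)

(15, 3)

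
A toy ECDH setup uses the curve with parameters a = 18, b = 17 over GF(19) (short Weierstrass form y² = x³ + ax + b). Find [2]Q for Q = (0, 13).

tangent at (0, 13): λ = (3·0² + 18)/(2·13) ≡ 18/7. 7⁻¹ ≡ 11 (mod 19) since 7·11 = 77 ≡ 1, so λ ≡ 18·11 ≡ 8.
  x = λ² - 0 - 0 = 64 - 0 ≡ 7; y = λ·(0 - 7) - 13 ≡ 7. → (7, 7)

(7, 7)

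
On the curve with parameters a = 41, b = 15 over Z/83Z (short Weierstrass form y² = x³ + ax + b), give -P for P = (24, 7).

-(24, 7) = (24, -7 mod 83) = (24, 76).

(24, 76)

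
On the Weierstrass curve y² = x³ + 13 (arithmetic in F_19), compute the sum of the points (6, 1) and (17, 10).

(6, 1) + (17, 10). λ = (10 - 1)/(17 - 6) ≡ 9/11 mod 19. 11⁻¹ ≡ 7 (mod 19), so λ ≡ 6.
  x = λ² - 6 - 17 = 36 - 23 ≡ 13; y = λ·(6 - 13) - 1 ≡ 14. → (13, 14)

(13, 14)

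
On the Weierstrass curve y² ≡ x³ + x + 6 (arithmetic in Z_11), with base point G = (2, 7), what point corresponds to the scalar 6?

(7, 9)

Repeated addition: build up to 6G.
2G: tangent at (2, 7): λ = (3·2² + 1)/(2·7) ≡ 2/3. 3⁻¹ ≡ 4 (mod 11), so λ ≡ 2·4 ≡ 8.
  x = λ² - 2 - 2 = 64 - 4 ≡ 5; y = λ·(2 - 5) - 7 ≡ 2. → (5, 2)
3G: (5, 2) + (2, 7). λ = (7 - 2)/(2 - 5) ≡ 5/8 mod 11. 8⁻¹ ≡ 7 (mod 11) since 8·7 = 56 ≡ 1, so λ ≡ 2.
  x = λ² - 5 - 2 = 4 - 7 ≡ 8; y = λ·(5 - 8) - 2 ≡ 3. → (8, 3)
4G: (8, 3) + (2, 7). λ = (7 - 3)/(2 - 8) ≡ 4/5 mod 11. 5⁻¹ ≡ 9 (mod 11), so λ ≡ 3.
  x = λ² - 8 - 2 = 9 - 10 ≡ 10; y = λ·(8 - 10) - 3 ≡ 2. → (10, 2)
5G: (10, 2) + (2, 7). λ = (7 - 2)/(2 - 10) ≡ 5/3 mod 11. 3⁻¹ ≡ 4 (mod 11), so λ ≡ 9.
  x = λ² - 10 - 2 = 81 - 12 ≡ 3; y = λ·(10 - 3) - 2 ≡ 6. → (3, 6)
6G: (3, 6) + (2, 7). λ = (7 - 6)/(2 - 3) ≡ 1/10 mod 11. 10⁻¹ ≡ 10 (mod 11), so λ ≡ 10.
  x = λ² - 3 - 2 = 100 - 5 ≡ 7; y = λ·(3 - 7) - 6 ≡ 9. → (7, 9)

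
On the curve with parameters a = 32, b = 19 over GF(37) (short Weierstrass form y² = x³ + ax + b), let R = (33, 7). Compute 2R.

(18, 10)

tangent at (33, 7): λ = (3·33² + 32)/(2·7) ≡ 6/14. 14⁻¹ ≡ 8 (mod 37), so λ ≡ 6·8 ≡ 11.
  x = λ² - 33 - 33 = 121 - 66 ≡ 18; y = λ·(33 - 18) - 7 ≡ 10. → (18, 10)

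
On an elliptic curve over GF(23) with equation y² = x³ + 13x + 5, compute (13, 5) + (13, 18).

The two points share x = 13 and their y-coordinates satisfy 5 + 18 ≡ 0 (mod 23), so they are inverses. Their sum is the point at infinity.

O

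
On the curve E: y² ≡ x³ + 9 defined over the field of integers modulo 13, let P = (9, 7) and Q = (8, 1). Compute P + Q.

(9, 7) + (8, 1). λ = (1 - 7)/(8 - 9) ≡ 7/12 mod 13. 12⁻¹ ≡ 12 (mod 13) since 12·12 = 144 ≡ 1, so λ ≡ 6.
  x = λ² - 9 - 8 = 36 - 17 ≡ 6; y = λ·(9 - 6) - 7 ≡ 11. → (6, 11)

(6, 11)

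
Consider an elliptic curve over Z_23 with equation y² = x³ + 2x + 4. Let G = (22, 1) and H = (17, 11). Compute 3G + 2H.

(22, 1)

First 3G:
Repeated addition: build up to 3G.
2G: tangent at (22, 1): λ = (3·22² + 2)/(2·1) ≡ 5/2. 2⁻¹ ≡ 12 (mod 23), so λ ≡ 5·12 ≡ 14.
  x = λ² - 22 - 22 = 196 - 44 ≡ 14; y = λ·(22 - 14) - 1 ≡ 19. → (14, 19)
3G: (14, 19) + (22, 1). λ = (1 - 19)/(22 - 14) ≡ 5/8 mod 23. 8⁻¹ ≡ 3 (mod 23) since 8·3 = 24 ≡ 1, so λ ≡ 15.
  x = λ² - 14 - 22 = 225 - 36 ≡ 5; y = λ·(14 - 5) - 19 ≡ 1. → (5, 1)
3G = (5, 1).
Next 2H:
Repeated addition: build up to 2H.
2H: tangent at (17, 11): λ = (3·17² + 2)/(2·11) ≡ 18/22. 22⁻¹ ≡ 22 (mod 23), so λ ≡ 18·22 ≡ 5.
  x = λ² - 17 - 17 = 25 - 34 ≡ 14; y = λ·(17 - 14) - 11 ≡ 4. → (14, 4)
2H = (14, 4).
Finally 3G + 2H:
(5, 1) + (14, 4). λ = (4 - 1)/(14 - 5) ≡ 3/9 mod 23. 9⁻¹ ≡ 18 (mod 23), so λ ≡ 8.
  x = λ² - 5 - 14 = 64 - 19 ≡ 22; y = λ·(5 - 22) - 1 ≡ 1. → (22, 1)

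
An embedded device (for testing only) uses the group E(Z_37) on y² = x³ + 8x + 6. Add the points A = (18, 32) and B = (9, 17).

(21, 0)

(18, 32) + (9, 17). λ = (17 - 32)/(9 - 18) ≡ 22/28 mod 37. 28⁻¹ ≡ 4 (mod 37), so λ ≡ 14.
  x = λ² - 18 - 9 = 196 - 27 ≡ 21; y = λ·(18 - 21) - 32 ≡ 0. → (21, 0)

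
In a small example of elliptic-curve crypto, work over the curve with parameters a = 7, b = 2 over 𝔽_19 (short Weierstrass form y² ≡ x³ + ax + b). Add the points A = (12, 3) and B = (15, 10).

(12, 3) + (15, 10). λ = (10 - 3)/(15 - 12) ≡ 7/3 mod 19. 3⁻¹ ≡ 13 (mod 19) since 3·13 = 39 ≡ 1, so λ ≡ 15.
  x = λ² - 12 - 15 = 225 - 27 ≡ 8; y = λ·(12 - 8) - 3 ≡ 0. → (8, 0)

(8, 0)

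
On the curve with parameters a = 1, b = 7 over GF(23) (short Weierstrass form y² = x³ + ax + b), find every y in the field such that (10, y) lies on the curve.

x³ + 1x + 7 = 1017 ≡ 5 (mod 23).
5 is a non-residue mod 23; no y exists.

none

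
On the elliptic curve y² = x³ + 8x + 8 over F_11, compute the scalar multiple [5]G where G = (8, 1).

Double-and-add on 5 = (101)₂. Start with G = (8, 1) for the leading 1-bit.
double: tangent at (8, 1): λ = (3·8² + 8)/(2·1) ≡ 2/2. 2⁻¹ ≡ 6 (mod 11), so λ ≡ 2·6 ≡ 1.
  x = λ² - 8 - 8 = 1 - 16 ≡ 7; y = λ·(8 - 7) - 1 ≡ 0. → (7, 0)
double: (7, 0) + (7, 0): same x and y₁ ≡ -y₂, so the sum is 𝒪.
add G: 𝒪 + (8, 1) = (8, 1) (identity).

(8, 1)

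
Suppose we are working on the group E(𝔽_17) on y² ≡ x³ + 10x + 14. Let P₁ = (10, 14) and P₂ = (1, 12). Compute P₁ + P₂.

(10, 14) + (1, 12). λ = (12 - 14)/(1 - 10) ≡ 15/8 mod 17. 8⁻¹ ≡ 15 (mod 17), so λ ≡ 4.
  x = λ² - 10 - 1 = 16 - 11 ≡ 5; y = λ·(10 - 5) - 14 ≡ 6. → (5, 6)

(5, 6)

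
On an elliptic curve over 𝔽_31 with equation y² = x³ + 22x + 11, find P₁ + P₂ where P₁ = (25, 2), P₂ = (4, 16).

(30, 22)

(25, 2) + (4, 16). λ = (16 - 2)/(4 - 25) ≡ 14/10 mod 31. 10⁻¹ ≡ 28 (mod 31) since 10·28 = 280 ≡ 1, so λ ≡ 20.
  x = λ² - 25 - 4 = 400 - 29 ≡ 30; y = λ·(25 - 30) - 2 ≡ 22. → (30, 22)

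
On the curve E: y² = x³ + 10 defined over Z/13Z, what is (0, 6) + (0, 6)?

(0, 7)

tangent at (0, 6): λ = (3·0² + 0)/(2·6) ≡ 0/12. 12⁻¹ ≡ 12 (mod 13) since 12·12 = 144 ≡ 1, so λ ≡ 0·12 ≡ 0.
  x = λ² - 0 - 0 = 0 - 0 ≡ 0; y = λ·(0 - 0) - 6 ≡ 7. → (0, 7)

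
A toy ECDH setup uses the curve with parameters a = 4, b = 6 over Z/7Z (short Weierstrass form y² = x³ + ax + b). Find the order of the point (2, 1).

11

2P: tangent at (2, 1): λ = (3·2² + 4)/(2·1) ≡ 2/2. 2⁻¹ ≡ 4 (mod 7), so λ ≡ 2·4 ≡ 1.
  x = λ² - 2 - 2 = 1 - 4 ≡ 4; y = λ·(2 - 4) - 1 ≡ 4. → (4, 4)
3P: (4, 4) + (2, 1). λ = (1 - 4)/(2 - 4) ≡ 4/5 mod 7. 5⁻¹ ≡ 3 (mod 7), so λ ≡ 5.
  x = λ² - 4 - 2 = 25 - 6 ≡ 5; y = λ·(4 - 5) - 4 ≡ 5. → (5, 5)
4P: (5, 5) + (2, 1). λ = (1 - 5)/(2 - 5) ≡ 3/4 mod 7. 4⁻¹ ≡ 2 (mod 7) since 4·2 = 8 ≡ 1, so λ ≡ 6.
  x = λ² - 5 - 2 = 36 - 7 ≡ 1; y = λ·(5 - 1) - 5 ≡ 5. → (1, 5)
5P: (1, 5) + (2, 1). λ = (1 - 5)/(2 - 1) ≡ 3/1 mod 7. 1⁻¹ ≡ 1 (mod 7), so λ ≡ 3.
  x = λ² - 1 - 2 = 9 - 3 ≡ 6; y = λ·(1 - 6) - 5 ≡ 1. → (6, 1)
6P: (6, 1) + (2, 1). λ = (1 - 1)/(2 - 6) ≡ 0/3 mod 7. 3⁻¹ ≡ 5 (mod 7), so λ ≡ 0.
  x = λ² - 6 - 2 = 0 - 8 ≡ 6; y = λ·(6 - 6) - 1 ≡ 6. → (6, 6)
7P: (6, 6) + (2, 1). λ = (1 - 6)/(2 - 6) ≡ 2/3 mod 7. 3⁻¹ ≡ 5 (mod 7), so λ ≡ 3.
  x = λ² - 6 - 2 = 9 - 8 ≡ 1; y = λ·(6 - 1) - 6 ≡ 2. → (1, 2)
8P: (1, 2) + (2, 1). λ = (1 - 2)/(2 - 1) ≡ 6/1 mod 7. 1⁻¹ ≡ 1 (mod 7), so λ ≡ 6.
  x = λ² - 1 - 2 = 36 - 3 ≡ 5; y = λ·(1 - 5) - 2 ≡ 2. → (5, 2)
9P: (5, 2) + (2, 1). λ = (1 - 2)/(2 - 5) ≡ 6/4 mod 7. 4⁻¹ ≡ 2 (mod 7) since 4·2 = 8 ≡ 1, so λ ≡ 5.
  x = λ² - 5 - 2 = 25 - 7 ≡ 4; y = λ·(5 - 4) - 2 ≡ 3. → (4, 3)
10P: (4, 3) + (2, 1). λ = (1 - 3)/(2 - 4) ≡ 5/5 mod 7. 5⁻¹ ≡ 3 (mod 7), so λ ≡ 1.
  x = λ² - 4 - 2 = 1 - 6 ≡ 2; y = λ·(4 - 2) - 3 ≡ 6. → (2, 6)
11P: (2, 6) + (2, 1): same x and y₁ ≡ -y₂, so the sum is O.
11P = O, so the order is 11.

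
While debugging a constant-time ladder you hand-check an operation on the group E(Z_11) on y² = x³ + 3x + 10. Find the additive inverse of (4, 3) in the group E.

-(4, 3) = (4, -3 mod 11) = (4, 8).

(4, 8)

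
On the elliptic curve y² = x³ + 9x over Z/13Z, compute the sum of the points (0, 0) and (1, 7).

(0, 0) + (1, 7). λ = (7 - 0)/(1 - 0) ≡ 7/1 mod 13. 1⁻¹ ≡ 1 (mod 13), so λ ≡ 7.
  x = λ² - 0 - 1 = 49 - 1 ≡ 9; y = λ·(0 - 9) - 0 ≡ 2. → (9, 2)

(9, 2)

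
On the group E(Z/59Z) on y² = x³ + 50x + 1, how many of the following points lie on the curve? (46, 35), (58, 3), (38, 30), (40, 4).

(46, 35): 35² ≡ 45, rhs ≡ 45 → on.
(58, 3): 3² ≡ 9, rhs ≡ 9 → on.
(38, 30): 30² ≡ 15, rhs ≡ 15 → on.
(40, 4): 4² ≡ 16, rhs ≡ 39 → off.

3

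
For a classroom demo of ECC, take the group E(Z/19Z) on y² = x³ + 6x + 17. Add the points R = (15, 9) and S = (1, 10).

(15, 9) + (1, 10). λ = (10 - 9)/(1 - 15) ≡ 1/5 mod 19. 5⁻¹ ≡ 4 (mod 19) since 5·4 = 20 ≡ 1, so λ ≡ 4.
  x = λ² - 15 - 1 = 16 - 16 ≡ 0; y = λ·(15 - 0) - 9 ≡ 13. → (0, 13)

(0, 13)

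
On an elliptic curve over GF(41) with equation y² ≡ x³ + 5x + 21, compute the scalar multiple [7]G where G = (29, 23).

(10, 28)

Double-and-add on 7 = (111)₂. Start with G = (29, 23) for the leading 1-bit.
double: tangent at (29, 23): λ = (3·29² + 5)/(2·23) ≡ 27/5. 5⁻¹ ≡ 33 (mod 41) since 5·33 = 165 ≡ 1, so λ ≡ 27·33 ≡ 30.
  x = λ² - 29 - 29 = 900 - 58 ≡ 22; y = λ·(29 - 22) - 23 ≡ 23. → (22, 23)
add G: (22, 23) + (29, 23). λ = (23 - 23)/(29 - 22) ≡ 0/7 mod 41. 7⁻¹ ≡ 6 (mod 41), so λ ≡ 0.
  x = λ² - 22 - 29 = 0 - 51 ≡ 31; y = λ·(22 - 31) - 23 ≡ 18. → (31, 18)
double: tangent at (31, 18): λ = (3·31² + 5)/(2·18) ≡ 18/36. 36⁻¹ ≡ 8 (mod 41) since 36·8 = 288 ≡ 1, so λ ≡ 18·8 ≡ 21.
  x = λ² - 31 - 31 = 441 - 62 ≡ 10; y = λ·(31 - 10) - 18 ≡ 13. → (10, 13)
add G: (10, 13) + (29, 23). λ = (23 - 13)/(29 - 10) ≡ 10/19 mod 41. 19⁻¹ ≡ 13 (mod 41), so λ ≡ 7.
  x = λ² - 10 - 29 = 49 - 39 ≡ 10; y = λ·(10 - 10) - 13 ≡ 28. → (10, 28)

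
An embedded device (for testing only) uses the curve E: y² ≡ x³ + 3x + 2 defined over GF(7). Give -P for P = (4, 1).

(4, 6)

-(4, 1) = (4, -1 mod 7) = (4, 6).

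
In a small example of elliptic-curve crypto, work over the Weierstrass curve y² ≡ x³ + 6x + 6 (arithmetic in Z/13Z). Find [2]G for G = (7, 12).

(11, 8)

tangent at (7, 12): λ = (3·7² + 6)/(2·12) ≡ 10/11. 11⁻¹ ≡ 6 (mod 13), so λ ≡ 10·6 ≡ 8.
  x = λ² - 7 - 7 = 64 - 14 ≡ 11; y = λ·(7 - 11) - 12 ≡ 8. → (11, 8)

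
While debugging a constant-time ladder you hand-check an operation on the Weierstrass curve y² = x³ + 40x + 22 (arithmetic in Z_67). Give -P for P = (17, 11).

(17, 56)

-(17, 11) = (17, -11 mod 67) = (17, 56).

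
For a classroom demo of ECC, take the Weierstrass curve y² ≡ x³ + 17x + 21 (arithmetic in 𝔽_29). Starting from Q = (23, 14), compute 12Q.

Repeated addition: build up to 12Q.
2Q: tangent at (23, 14): λ = (3·23² + 17)/(2·14) ≡ 9/28. 28⁻¹ ≡ 28 (mod 29) since 28·28 = 784 ≡ 1, so λ ≡ 9·28 ≡ 20.
  x = λ² - 23 - 23 = 400 - 46 ≡ 6; y = λ·(23 - 6) - 14 ≡ 7. → (6, 7)
3Q: (6, 7) + (23, 14). λ = (14 - 7)/(23 - 6) ≡ 7/17 mod 29. 17⁻¹ ≡ 12 (mod 29) since 17·12 = 204 ≡ 1, so λ ≡ 26.
  x = λ² - 6 - 23 = 676 - 29 ≡ 9; y = λ·(6 - 9) - 7 ≡ 2. → (9, 2)
4Q: (9, 2) + (23, 14). λ = (14 - 2)/(23 - 9) ≡ 12/14 mod 29. 14⁻¹ ≡ 27 (mod 29), so λ ≡ 5.
  x = λ² - 9 - 23 = 25 - 32 ≡ 22; y = λ·(9 - 22) - 2 ≡ 20. → (22, 20)
5Q: (22, 20) + (23, 14). λ = (14 - 20)/(23 - 22) ≡ 23/1 mod 29. 1⁻¹ ≡ 1 (mod 29), so λ ≡ 23.
  x = λ² - 22 - 23 = 529 - 45 ≡ 20; y = λ·(22 - 20) - 20 ≡ 26. → (20, 26)
6Q: (20, 26) + (23, 14). λ = (14 - 26)/(23 - 20) ≡ 17/3 mod 29. 3⁻¹ ≡ 10 (mod 29), so λ ≡ 25.
  x = λ² - 20 - 23 = 625 - 43 ≡ 2; y = λ·(20 - 2) - 26 ≡ 18. → (2, 18)
7Q: (2, 18) + (23, 14). λ = (14 - 18)/(23 - 2) ≡ 25/21 mod 29. 21⁻¹ ≡ 18 (mod 29), so λ ≡ 15.
  x = λ² - 2 - 23 = 225 - 25 ≡ 26; y = λ·(2 - 26) - 18 ≡ 28. → (26, 28)
8Q: (26, 28) + (23, 14). λ = (14 - 28)/(23 - 26) ≡ 15/26 mod 29. 26⁻¹ ≡ 19 (mod 29), so λ ≡ 24.
  x = λ² - 26 - 23 = 576 - 49 ≡ 5; y = λ·(26 - 5) - 28 ≡ 12. → (5, 12)
9Q: (5, 12) + (23, 14). λ = (14 - 12)/(23 - 5) ≡ 2/18 mod 29. 18⁻¹ ≡ 21 (mod 29), so λ ≡ 13.
  x = λ² - 5 - 23 = 169 - 28 ≡ 25; y = λ·(5 - 25) - 12 ≡ 18. → (25, 18)
10Q: (25, 18) + (23, 14). λ = (14 - 18)/(23 - 25) ≡ 25/27 mod 29. 27⁻¹ ≡ 14 (mod 29) since 27·14 = 378 ≡ 1, so λ ≡ 2.
  x = λ² - 25 - 23 = 4 - 48 ≡ 14; y = λ·(25 - 14) - 18 ≡ 4. → (14, 4)
11Q: (14, 4) + (23, 14). λ = (14 - 4)/(23 - 14) ≡ 10/9 mod 29. 9⁻¹ ≡ 13 (mod 29), so λ ≡ 14.
  x = λ² - 14 - 23 = 196 - 37 ≡ 14; y = λ·(14 - 14) - 4 ≡ 25. → (14, 25)
12Q: (14, 25) + (23, 14). λ = (14 - 25)/(23 - 14) ≡ 18/9 mod 29. 9⁻¹ ≡ 13 (mod 29), so λ ≡ 2.
  x = λ² - 14 - 23 = 4 - 37 ≡ 25; y = λ·(14 - 25) - 25 ≡ 11. → (25, 11)

(25, 11)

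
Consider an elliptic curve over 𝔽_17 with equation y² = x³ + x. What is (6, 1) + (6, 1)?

(13, 0)

tangent at (6, 1): λ = (3·6² + 1)/(2·1) ≡ 7/2. 2⁻¹ ≡ 9 (mod 17) since 2·9 = 18 ≡ 1, so λ ≡ 7·9 ≡ 12.
  x = λ² - 6 - 6 = 144 - 12 ≡ 13; y = λ·(6 - 13) - 1 ≡ 0. → (13, 0)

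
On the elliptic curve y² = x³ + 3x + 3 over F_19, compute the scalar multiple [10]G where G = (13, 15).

Repeated addition: build up to 10G.
2G: tangent at (13, 15): λ = (3·13² + 3)/(2·15) ≡ 16/11. 11⁻¹ ≡ 7 (mod 19), so λ ≡ 16·7 ≡ 17.
  x = λ² - 13 - 13 = 289 - 26 ≡ 16; y = λ·(13 - 16) - 15 ≡ 10. → (16, 10)
3G: (16, 10) + (13, 15). λ = (15 - 10)/(13 - 16) ≡ 5/16 mod 19. 16⁻¹ ≡ 6 (mod 19) since 16·6 = 96 ≡ 1, so λ ≡ 11.
  x = λ² - 16 - 13 = 121 - 29 ≡ 16; y = λ·(16 - 16) - 10 ≡ 9. → (16, 9)
4G: (16, 9) + (13, 15). λ = (15 - 9)/(13 - 16) ≡ 6/16 mod 19. 16⁻¹ ≡ 6 (mod 19), so λ ≡ 17.
  x = λ² - 16 - 13 = 289 - 29 ≡ 13; y = λ·(16 - 13) - 9 ≡ 4. → (13, 4)
5G: (13, 4) + (13, 15): same x and y₁ ≡ -y₂, so the sum is O.
6G: O + (13, 15) = (13, 15) (identity).
7G: tangent at (13, 15): λ = (3·13² + 3)/(2·15) ≡ 16/11. 11⁻¹ ≡ 7 (mod 19), so λ ≡ 16·7 ≡ 17.
  x = λ² - 13 - 13 = 289 - 26 ≡ 16; y = λ·(13 - 16) - 15 ≡ 10. → (16, 10)
8G: (16, 10) + (13, 15). λ = (15 - 10)/(13 - 16) ≡ 5/16 mod 19. 16⁻¹ ≡ 6 (mod 19), so λ ≡ 11.
  x = λ² - 16 - 13 = 121 - 29 ≡ 16; y = λ·(16 - 16) - 10 ≡ 9. → (16, 9)
9G: (16, 9) + (13, 15). λ = (15 - 9)/(13 - 16) ≡ 6/16 mod 19. 16⁻¹ ≡ 6 (mod 19), so λ ≡ 17.
  x = λ² - 16 - 13 = 289 - 29 ≡ 13; y = λ·(16 - 13) - 9 ≡ 4. → (13, 4)
10G: (13, 4) + (13, 15): same x and y₁ ≡ -y₂, so the sum is O.

O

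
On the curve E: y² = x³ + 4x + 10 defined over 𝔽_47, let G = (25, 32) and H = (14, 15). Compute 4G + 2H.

(15, 25)

First 4G:
Double-and-add on 4 = (100)₂. Start with G = (25, 32) for the leading 1-bit.
double: tangent at (25, 32): λ = (3·25² + 4)/(2·32) ≡ 46/17. 17⁻¹ ≡ 36 (mod 47) since 17·36 = 612 ≡ 1, so λ ≡ 46·36 ≡ 11.
  x = λ² - 25 - 25 = 121 - 50 ≡ 24; y = λ·(25 - 24) - 32 ≡ 26. → (24, 26)
double: tangent at (24, 26): λ = (3·24² + 4)/(2·26) ≡ 40/5. 5⁻¹ ≡ 19 (mod 47), so λ ≡ 40·19 ≡ 8.
  x = λ² - 24 - 24 = 64 - 48 ≡ 16; y = λ·(24 - 16) - 26 ≡ 38. → (16, 38)
4G = (16, 38).
Next 2H:
Repeated addition: build up to 2H.
2H: tangent at (14, 15): λ = (3·14² + 4)/(2·15) ≡ 28/30. 30⁻¹ ≡ 11 (mod 47), so λ ≡ 28·11 ≡ 26.
  x = λ² - 14 - 14 = 676 - 28 ≡ 37; y = λ·(14 - 37) - 15 ≡ 45. → (37, 45)
2H = (37, 45).
Finally 4G + 2H:
(16, 38) + (37, 45). λ = (45 - 38)/(37 - 16) ≡ 7/21 mod 47. 21⁻¹ ≡ 9 (mod 47), so λ ≡ 16.
  x = λ² - 16 - 37 = 256 - 53 ≡ 15; y = λ·(16 - 15) - 38 ≡ 25. → (15, 25)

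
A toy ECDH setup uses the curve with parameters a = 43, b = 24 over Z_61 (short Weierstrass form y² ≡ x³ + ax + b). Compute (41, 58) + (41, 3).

The two points share x = 41 and their y-coordinates satisfy 58 + 3 ≡ 0 (mod 61), so they are inverses. Their sum is 𝒪.

O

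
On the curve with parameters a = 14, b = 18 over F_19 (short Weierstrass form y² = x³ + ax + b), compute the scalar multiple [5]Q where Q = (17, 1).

(5, 2)

Double-and-add on 5 = (101)₂. Start with Q = (17, 1) for the leading 1-bit.
double: tangent at (17, 1): λ = (3·17² + 14)/(2·1) ≡ 7/2. 2⁻¹ ≡ 10 (mod 19) since 2·10 = 20 ≡ 1, so λ ≡ 7·10 ≡ 13.
  x = λ² - 17 - 17 = 169 - 34 ≡ 2; y = λ·(17 - 2) - 1 ≡ 4. → (2, 4)
double: tangent at (2, 4): λ = (3·2² + 14)/(2·4) ≡ 7/8. 8⁻¹ ≡ 12 (mod 19), so λ ≡ 7·12 ≡ 8.
  x = λ² - 2 - 2 = 64 - 4 ≡ 3; y = λ·(2 - 3) - 4 ≡ 7. → (3, 7)
add Q: (3, 7) + (17, 1). λ = (1 - 7)/(17 - 3) ≡ 13/14 mod 19. 14⁻¹ ≡ 15 (mod 19), so λ ≡ 5.
  x = λ² - 3 - 17 = 25 - 20 ≡ 5; y = λ·(3 - 5) - 7 ≡ 2. → (5, 2)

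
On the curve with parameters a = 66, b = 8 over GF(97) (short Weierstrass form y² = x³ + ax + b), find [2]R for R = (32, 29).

(27, 91)

tangent at (32, 29): λ = (3·32² + 66)/(2·29) ≡ 34/58. 58⁻¹ ≡ 92 (mod 97) since 58·92 = 5336 ≡ 1, so λ ≡ 34·92 ≡ 24.
  x = λ² - 32 - 32 = 576 - 64 ≡ 27; y = λ·(32 - 27) - 29 ≡ 91. → (27, 91)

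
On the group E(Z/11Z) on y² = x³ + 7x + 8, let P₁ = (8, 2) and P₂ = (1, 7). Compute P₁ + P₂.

(8, 2) + (1, 7). λ = (7 - 2)/(1 - 8) ≡ 5/4 mod 11. 4⁻¹ ≡ 3 (mod 11), so λ ≡ 4.
  x = λ² - 8 - 1 = 16 - 9 ≡ 7; y = λ·(8 - 7) - 2 ≡ 2. → (7, 2)

(7, 2)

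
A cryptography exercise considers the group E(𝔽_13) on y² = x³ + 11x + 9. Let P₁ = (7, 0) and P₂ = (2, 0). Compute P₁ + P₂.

(7, 0) + (2, 0). λ = (0 - 0)/(2 - 7) ≡ 0/8 mod 13. 8⁻¹ ≡ 5 (mod 13) since 8·5 = 40 ≡ 1, so λ ≡ 0.
  x = λ² - 7 - 2 = 0 - 9 ≡ 4; y = λ·(7 - 4) - 0 ≡ 0. → (4, 0)

(4, 0)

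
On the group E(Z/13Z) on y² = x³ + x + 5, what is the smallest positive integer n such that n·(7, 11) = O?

9

2P: tangent at (7, 11): λ = (3·7² + 1)/(2·11) ≡ 5/9. 9⁻¹ ≡ 3 (mod 13) since 9·3 = 27 ≡ 1, so λ ≡ 5·3 ≡ 2.
  x = λ² - 7 - 7 = 4 - 14 ≡ 3; y = λ·(7 - 3) - 11 ≡ 10. → (3, 10)
3P: (3, 10) + (7, 11). λ = (11 - 10)/(7 - 3) ≡ 1/4 mod 13. 4⁻¹ ≡ 10 (mod 13) since 4·10 = 40 ≡ 1, so λ ≡ 10.
  x = λ² - 3 - 7 = 100 - 10 ≡ 12; y = λ·(3 - 12) - 10 ≡ 4. → (12, 4)
4P: (12, 4) + (7, 11). λ = (11 - 4)/(7 - 12) ≡ 7/8 mod 13. 8⁻¹ ≡ 5 (mod 13) since 8·5 = 40 ≡ 1, so λ ≡ 9.
  x = λ² - 12 - 7 = 81 - 19 ≡ 10; y = λ·(12 - 10) - 4 ≡ 1. → (10, 1)
5P: (10, 1) + (7, 11). λ = (11 - 1)/(7 - 10) ≡ 10/10 mod 13. 10⁻¹ ≡ 4 (mod 13), so λ ≡ 1.
  x = λ² - 10 - 7 = 1 - 17 ≡ 10; y = λ·(10 - 10) - 1 ≡ 12. → (10, 12)
6P: (10, 12) + (7, 11). λ = (11 - 12)/(7 - 10) ≡ 12/10 mod 13. 10⁻¹ ≡ 4 (mod 13) since 10·4 = 40 ≡ 1, so λ ≡ 9.
  x = λ² - 10 - 7 = 81 - 17 ≡ 12; y = λ·(10 - 12) - 12 ≡ 9. → (12, 9)
7P: (12, 9) + (7, 11). λ = (11 - 9)/(7 - 12) ≡ 2/8 mod 13. 8⁻¹ ≡ 5 (mod 13), so λ ≡ 10.
  x = λ² - 12 - 7 = 100 - 19 ≡ 3; y = λ·(12 - 3) - 9 ≡ 3. → (3, 3)
8P: (3, 3) + (7, 11). λ = (11 - 3)/(7 - 3) ≡ 8/4 mod 13. 4⁻¹ ≡ 10 (mod 13), so λ ≡ 2.
  x = λ² - 3 - 7 = 4 - 10 ≡ 7; y = λ·(3 - 7) - 3 ≡ 2. → (7, 2)
9P: (7, 2) + (7, 11): same x and y₁ ≡ -y₂, so the sum is O.
9P = O, so the order is 9.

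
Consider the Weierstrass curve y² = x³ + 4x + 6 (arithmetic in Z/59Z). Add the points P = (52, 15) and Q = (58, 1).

(52, 15) + (58, 1). λ = (1 - 15)/(58 - 52) ≡ 45/6 mod 59. 6⁻¹ ≡ 10 (mod 59), so λ ≡ 37.
  x = λ² - 52 - 58 = 1369 - 110 ≡ 20; y = λ·(52 - 20) - 15 ≡ 48. → (20, 48)

(20, 48)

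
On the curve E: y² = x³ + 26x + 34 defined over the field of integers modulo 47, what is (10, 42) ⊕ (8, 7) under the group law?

(18, 6)

(10, 42) + (8, 7). λ = (7 - 42)/(8 - 10) ≡ 12/45 mod 47. 45⁻¹ ≡ 23 (mod 47), so λ ≡ 41.
  x = λ² - 10 - 8 = 1681 - 18 ≡ 18; y = λ·(10 - 18) - 42 ≡ 6. → (18, 6)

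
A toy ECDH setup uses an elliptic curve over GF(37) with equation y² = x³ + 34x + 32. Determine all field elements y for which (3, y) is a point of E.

none

x³ + 34x + 32 = 161 ≡ 13 (mod 37).
13 is a non-residue mod 37; no y exists.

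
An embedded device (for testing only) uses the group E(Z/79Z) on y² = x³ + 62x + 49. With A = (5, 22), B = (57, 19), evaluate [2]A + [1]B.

First 2A:
Repeated addition: build up to 2A.
2A: tangent at (5, 22): λ = (3·5² + 62)/(2·22) ≡ 58/44. 44⁻¹ ≡ 9 (mod 79), so λ ≡ 58·9 ≡ 48.
  x = λ² - 5 - 5 = 2304 - 10 ≡ 3; y = λ·(5 - 3) - 22 ≡ 74. → (3, 74)
2A = (3, 74).
Finally 2A + B:
(3, 74) + (57, 19). λ = (19 - 74)/(57 - 3) ≡ 24/54 mod 79. 54⁻¹ ≡ 60 (mod 79) since 54·60 = 3240 ≡ 1, so λ ≡ 18.
  x = λ² - 3 - 57 = 324 - 60 ≡ 27; y = λ·(3 - 27) - 74 ≡ 47. → (27, 47)

(27, 47)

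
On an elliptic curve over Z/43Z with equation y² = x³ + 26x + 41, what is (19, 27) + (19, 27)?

tangent at (19, 27): λ = (3·19² + 26)/(2·27) ≡ 34/11. 11⁻¹ ≡ 4 (mod 43) since 11·4 = 44 ≡ 1, so λ ≡ 34·4 ≡ 7.
  x = λ² - 19 - 19 = 49 - 38 ≡ 11; y = λ·(19 - 11) - 27 ≡ 29. → (11, 29)

(11, 29)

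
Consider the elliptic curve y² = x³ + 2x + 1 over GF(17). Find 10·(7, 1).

(7, 1)

Write G = (7, 1).
Double-and-add on 10 = (1010)₂. Start with G = (7, 1) for the leading 1-bit.
double: tangent at (7, 1): λ = (3·7² + 2)/(2·1) ≡ 13/2. 2⁻¹ ≡ 9 (mod 17), so λ ≡ 13·9 ≡ 15.
  x = λ² - 7 - 7 = 225 - 14 ≡ 7; y = λ·(7 - 7) - 1 ≡ 16. → (7, 16)
double: tangent at (7, 16): λ = (3·7² + 2)/(2·16) ≡ 13/15. 15⁻¹ ≡ 8 (mod 17), so λ ≡ 13·8 ≡ 2.
  x = λ² - 7 - 7 = 4 - 14 ≡ 7; y = λ·(7 - 7) - 16 ≡ 1. → (7, 1)
add G: tangent at (7, 1): λ = (3·7² + 2)/(2·1) ≡ 13/2. 2⁻¹ ≡ 9 (mod 17), so λ ≡ 13·9 ≡ 15.
  x = λ² - 7 - 7 = 225 - 14 ≡ 7; y = λ·(7 - 7) - 1 ≡ 16. → (7, 16)
double: tangent at (7, 16): λ = (3·7² + 2)/(2·16) ≡ 13/15. 15⁻¹ ≡ 8 (mod 17), so λ ≡ 13·8 ≡ 2.
  x = λ² - 7 - 7 = 4 - 14 ≡ 7; y = λ·(7 - 7) - 16 ≡ 1. → (7, 1)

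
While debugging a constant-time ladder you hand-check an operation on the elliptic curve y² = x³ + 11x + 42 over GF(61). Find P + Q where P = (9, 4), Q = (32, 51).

(59, 45)

(9, 4) + (32, 51). λ = (51 - 4)/(32 - 9) ≡ 47/23 mod 61. 23⁻¹ ≡ 8 (mod 61) since 23·8 = 184 ≡ 1, so λ ≡ 10.
  x = λ² - 9 - 32 = 100 - 41 ≡ 59; y = λ·(9 - 59) - 4 ≡ 45. → (59, 45)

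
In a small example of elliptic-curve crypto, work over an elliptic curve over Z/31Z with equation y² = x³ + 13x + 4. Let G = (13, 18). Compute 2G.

tangent at (13, 18): λ = (3·13² + 13)/(2·18) ≡ 24/5. 5⁻¹ ≡ 25 (mod 31), so λ ≡ 24·25 ≡ 11.
  x = λ² - 13 - 13 = 121 - 26 ≡ 2; y = λ·(13 - 2) - 18 ≡ 10. → (2, 10)

(2, 10)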